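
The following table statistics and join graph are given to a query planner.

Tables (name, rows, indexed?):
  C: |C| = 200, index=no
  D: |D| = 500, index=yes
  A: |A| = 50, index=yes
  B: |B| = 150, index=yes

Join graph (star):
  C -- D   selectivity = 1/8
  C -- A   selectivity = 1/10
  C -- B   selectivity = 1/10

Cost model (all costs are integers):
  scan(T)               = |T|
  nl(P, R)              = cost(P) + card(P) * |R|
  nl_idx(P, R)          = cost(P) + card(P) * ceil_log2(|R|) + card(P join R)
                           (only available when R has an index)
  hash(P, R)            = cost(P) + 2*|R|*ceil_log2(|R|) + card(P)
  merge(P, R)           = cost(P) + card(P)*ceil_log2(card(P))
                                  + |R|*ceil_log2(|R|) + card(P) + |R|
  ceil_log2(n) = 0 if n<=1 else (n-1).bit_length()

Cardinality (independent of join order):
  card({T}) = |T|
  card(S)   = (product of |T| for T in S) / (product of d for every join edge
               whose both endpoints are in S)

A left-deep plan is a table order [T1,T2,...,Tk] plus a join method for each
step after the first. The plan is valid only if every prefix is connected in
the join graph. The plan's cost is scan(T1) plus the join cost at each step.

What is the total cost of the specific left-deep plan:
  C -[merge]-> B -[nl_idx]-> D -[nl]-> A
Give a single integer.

step 1: scan C: cost=200, card=200
step 2: join B via merge
    card(P join B) = 200*150/(10) = 3000
    cost = 200 + 200*8 + 150*8 + 200 + 150 = 3350
step 3: join D via nl_idx
    card(P join D) = 3000*500/(8) = 187500
    cost = 3350 + 3000*9 + 187500 = 217850
step 4: join A via nl
    card(P join A) = 187500*50/(10) = 937500
    cost = 217850 + 187500*50 = 9592850

9592850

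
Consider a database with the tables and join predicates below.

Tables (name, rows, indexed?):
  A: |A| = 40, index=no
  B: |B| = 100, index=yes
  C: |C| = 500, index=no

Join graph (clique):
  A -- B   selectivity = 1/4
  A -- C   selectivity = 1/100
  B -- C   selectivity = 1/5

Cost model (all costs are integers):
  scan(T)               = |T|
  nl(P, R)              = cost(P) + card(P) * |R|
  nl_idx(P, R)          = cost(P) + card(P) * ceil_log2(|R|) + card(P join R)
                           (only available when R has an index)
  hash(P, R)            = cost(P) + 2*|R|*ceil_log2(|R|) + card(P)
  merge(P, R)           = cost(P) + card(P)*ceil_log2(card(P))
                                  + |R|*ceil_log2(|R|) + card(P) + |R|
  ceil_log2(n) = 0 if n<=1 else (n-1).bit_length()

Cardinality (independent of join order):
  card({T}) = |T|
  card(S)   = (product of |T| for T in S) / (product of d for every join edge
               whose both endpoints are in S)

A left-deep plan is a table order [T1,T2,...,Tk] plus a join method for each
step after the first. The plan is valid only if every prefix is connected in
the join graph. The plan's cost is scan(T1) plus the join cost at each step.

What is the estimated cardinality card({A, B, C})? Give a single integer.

Tables in S: A(40), B(100), C(500)
Edges inside S: A-B(d=4), A-C(d=100), B-C(d=5)
numerator = 40 * 100 * 500 = 2000000
denominator = 4 * 100 * 5 = 2000
card(S) = 2000000 / 2000 = 1000

1000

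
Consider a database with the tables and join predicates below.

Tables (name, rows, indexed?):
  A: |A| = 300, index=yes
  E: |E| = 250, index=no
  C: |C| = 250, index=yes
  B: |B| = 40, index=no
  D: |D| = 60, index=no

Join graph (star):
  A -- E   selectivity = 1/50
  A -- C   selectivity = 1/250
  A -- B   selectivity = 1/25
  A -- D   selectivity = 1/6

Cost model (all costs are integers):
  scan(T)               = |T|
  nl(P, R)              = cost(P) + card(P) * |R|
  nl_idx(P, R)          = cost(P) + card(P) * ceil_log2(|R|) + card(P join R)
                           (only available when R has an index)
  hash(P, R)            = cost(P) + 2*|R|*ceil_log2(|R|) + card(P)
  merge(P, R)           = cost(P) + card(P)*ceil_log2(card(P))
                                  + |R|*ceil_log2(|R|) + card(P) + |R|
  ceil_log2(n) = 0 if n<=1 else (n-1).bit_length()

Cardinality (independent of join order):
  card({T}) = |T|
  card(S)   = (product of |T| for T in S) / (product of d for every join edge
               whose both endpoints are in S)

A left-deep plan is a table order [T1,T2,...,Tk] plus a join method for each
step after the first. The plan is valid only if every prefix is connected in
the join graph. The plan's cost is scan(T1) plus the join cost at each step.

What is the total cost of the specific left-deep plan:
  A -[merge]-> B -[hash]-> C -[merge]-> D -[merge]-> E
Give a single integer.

82730

step 1: scan A: cost=300, card=300
step 2: join B via merge
    card(P join B) = 300*40/(25) = 480
    cost = 300 + 300*9 + 40*6 + 300 + 40 = 3580
step 3: join C via hash
    card(P join C) = 480*250/(250) = 480
    cost = 3580 + 2*250*8 + 480 = 8060
step 4: join D via merge
    card(P join D) = 480*60/(6) = 4800
    cost = 8060 + 480*9 + 60*6 + 480 + 60 = 13280
step 5: join E via merge
    card(P join E) = 4800*250/(50) = 24000
    cost = 13280 + 4800*13 + 250*8 + 4800 + 250 = 82730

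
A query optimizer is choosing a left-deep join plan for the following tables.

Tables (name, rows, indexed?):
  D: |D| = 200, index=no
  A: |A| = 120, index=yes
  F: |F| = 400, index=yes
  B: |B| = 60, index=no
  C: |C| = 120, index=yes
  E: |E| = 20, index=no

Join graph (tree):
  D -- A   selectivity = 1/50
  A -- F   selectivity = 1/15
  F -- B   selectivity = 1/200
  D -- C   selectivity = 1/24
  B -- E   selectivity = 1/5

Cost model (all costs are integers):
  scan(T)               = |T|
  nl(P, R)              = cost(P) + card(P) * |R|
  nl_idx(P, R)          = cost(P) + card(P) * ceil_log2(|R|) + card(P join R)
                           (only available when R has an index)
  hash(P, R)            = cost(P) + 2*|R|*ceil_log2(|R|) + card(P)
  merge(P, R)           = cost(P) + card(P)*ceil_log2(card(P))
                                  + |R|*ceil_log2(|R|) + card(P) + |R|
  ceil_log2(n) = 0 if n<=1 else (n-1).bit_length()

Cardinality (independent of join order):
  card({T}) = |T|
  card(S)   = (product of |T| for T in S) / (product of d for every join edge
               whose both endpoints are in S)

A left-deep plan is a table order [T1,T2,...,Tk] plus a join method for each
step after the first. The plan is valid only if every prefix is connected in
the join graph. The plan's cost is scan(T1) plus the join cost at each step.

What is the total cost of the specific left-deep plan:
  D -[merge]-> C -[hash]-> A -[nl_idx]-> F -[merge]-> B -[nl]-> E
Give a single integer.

step 1: scan D: cost=200, card=200
step 2: join C via merge
    card(P join C) = 200*120/(24) = 1000
    cost = 200 + 200*8 + 120*7 + 200 + 120 = 2960
step 3: join A via hash
    card(P join A) = 1000*120/(50) = 2400
    cost = 2960 + 2*120*7 + 1000 = 5640
step 4: join F via nl_idx
    card(P join F) = 2400*400/(15) = 64000
    cost = 5640 + 2400*9 + 64000 = 91240
step 5: join B via merge
    card(P join B) = 64000*60/(200) = 19200
    cost = 91240 + 64000*16 + 60*6 + 64000 + 60 = 1179660
step 6: join E via nl
    card(P join E) = 19200*20/(5) = 76800
    cost = 1179660 + 19200*20 = 1563660

1563660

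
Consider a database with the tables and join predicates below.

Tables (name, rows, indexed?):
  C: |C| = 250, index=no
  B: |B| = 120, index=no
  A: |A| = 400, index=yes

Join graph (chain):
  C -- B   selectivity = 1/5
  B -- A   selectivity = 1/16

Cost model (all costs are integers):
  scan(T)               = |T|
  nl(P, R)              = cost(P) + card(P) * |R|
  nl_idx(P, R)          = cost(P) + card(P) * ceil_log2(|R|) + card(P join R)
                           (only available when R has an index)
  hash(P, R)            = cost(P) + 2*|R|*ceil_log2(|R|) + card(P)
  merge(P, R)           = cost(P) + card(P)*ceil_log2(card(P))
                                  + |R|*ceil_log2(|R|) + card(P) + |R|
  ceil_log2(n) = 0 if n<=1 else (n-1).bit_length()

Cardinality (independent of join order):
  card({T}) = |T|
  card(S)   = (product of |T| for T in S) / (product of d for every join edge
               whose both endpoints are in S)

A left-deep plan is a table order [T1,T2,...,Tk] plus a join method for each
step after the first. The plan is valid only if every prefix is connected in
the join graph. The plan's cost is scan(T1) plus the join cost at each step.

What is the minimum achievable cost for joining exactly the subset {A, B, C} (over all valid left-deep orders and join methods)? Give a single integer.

9480

Selinger DP over subsets of {A,B,C}:
  {C}: scan cost=250, card=250
  {B}: scan cost=120, card=120
  {A}: scan cost=400, card=400
  {BC}: card=6000; try (B,hash)→2180, (C,merge)→3330, (B,merge)→3460, (C,hash)→4240, (C,nl)→30120, (B,nl)→30250; best=2180 via (B,hash)
  {AB}: card=3000; try (B,hash)→2480, (A,nl_idx)→4200, (A,merge)→5080, (B,merge)→5360, (A,hash)→7440, (A,nl)→48120 …(+1); best=2480 via (B,hash)
  {ABC}: card=150000; try (C,hash)→9480, (A,hash)→15380, (C,merge)→43730, (A,merge)→90180, (A,nl_idx)→206180, (C,nl)→752480 …(+1); best=9480 via (C,hash)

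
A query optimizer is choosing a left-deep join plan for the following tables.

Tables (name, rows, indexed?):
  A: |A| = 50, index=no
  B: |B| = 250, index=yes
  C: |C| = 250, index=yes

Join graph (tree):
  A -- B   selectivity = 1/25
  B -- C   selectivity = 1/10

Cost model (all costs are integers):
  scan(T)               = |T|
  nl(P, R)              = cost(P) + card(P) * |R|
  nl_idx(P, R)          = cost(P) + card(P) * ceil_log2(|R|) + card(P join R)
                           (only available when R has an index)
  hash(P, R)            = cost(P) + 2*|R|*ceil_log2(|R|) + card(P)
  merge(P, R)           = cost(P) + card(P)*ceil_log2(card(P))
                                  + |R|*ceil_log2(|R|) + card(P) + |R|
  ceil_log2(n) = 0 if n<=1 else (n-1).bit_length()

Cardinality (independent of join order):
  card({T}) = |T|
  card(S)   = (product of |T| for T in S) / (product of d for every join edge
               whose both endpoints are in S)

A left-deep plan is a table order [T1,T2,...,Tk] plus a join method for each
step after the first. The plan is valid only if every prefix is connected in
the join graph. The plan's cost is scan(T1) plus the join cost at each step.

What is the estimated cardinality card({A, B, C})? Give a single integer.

Tables in S: A(50), B(250), C(250)
Edges inside S: A-B(d=25), B-C(d=10)
numerator = 50 * 250 * 250 = 3125000
denominator = 25 * 10 = 250
card(S) = 3125000 / 250 = 12500

12500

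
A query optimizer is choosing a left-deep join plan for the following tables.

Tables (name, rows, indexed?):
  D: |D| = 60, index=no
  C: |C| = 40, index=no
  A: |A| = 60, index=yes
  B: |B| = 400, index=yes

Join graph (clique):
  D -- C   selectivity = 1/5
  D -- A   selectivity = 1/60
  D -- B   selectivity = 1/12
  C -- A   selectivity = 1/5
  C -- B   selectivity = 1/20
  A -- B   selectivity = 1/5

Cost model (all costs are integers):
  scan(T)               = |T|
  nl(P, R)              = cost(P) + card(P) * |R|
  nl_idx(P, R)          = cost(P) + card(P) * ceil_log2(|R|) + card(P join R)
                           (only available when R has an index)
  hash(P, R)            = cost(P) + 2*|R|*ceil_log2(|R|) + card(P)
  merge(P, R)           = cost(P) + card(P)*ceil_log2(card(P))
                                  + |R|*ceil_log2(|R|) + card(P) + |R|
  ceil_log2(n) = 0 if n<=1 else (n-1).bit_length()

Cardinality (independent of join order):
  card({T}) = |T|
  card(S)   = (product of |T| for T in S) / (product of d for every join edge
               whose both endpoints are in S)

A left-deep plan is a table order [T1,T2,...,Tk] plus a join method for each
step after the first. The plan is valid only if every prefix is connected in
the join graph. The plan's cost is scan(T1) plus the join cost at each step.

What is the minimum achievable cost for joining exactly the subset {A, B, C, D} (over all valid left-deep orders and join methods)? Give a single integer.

1916

Selinger DP over subsets of {A,B,C,D}:
  {D}: scan cost=60, card=60
  {C}: scan cost=40, card=40
  {A}: scan cost=60, card=60
  {B}: scan cost=400, card=400
  {CD}: card=480; try (C,hash)→600, (D,merge)→740, (C,merge)→760, (D,hash)→800, (D,nl)→2440, (C,nl)→2460; best=600 via (C,hash)
  {AD}: card=60; try (A,nl_idx)→480, (D,hash)→840, (A,hash)→840, (D,merge)→900, (A,merge)→900, (D,nl)→3660 …(+1); best=480 via (A,nl_idx)
  {BD}: card=2000; try (D,hash)→1520, (B,nl_idx)→2600, (B,merge)→4480, (D,merge)→4820, (B,hash)→7320, (B,nl)→24060 …(+1); best=1520 via (D,hash)
  {AC}: card=480; try (C,hash)→600, (A,merge)→740, (C,merge)→760, (A,nl_idx)→760, (A,hash)→800, (A,nl)→2440 …(+1); best=600 via (C,hash)
  {BC}: card=800; try (B,nl_idx)→1200, (C,hash)→1280, (B,merge)→4320, (C,merge)→4680, (B,hash)→7280, (B,nl)→16040 …(+1); best=1200 via (B,nl_idx)
  {AB}: card=4800; try (A,hash)→1520, (B,merge)→4480, (A,merge)→4820, (B,nl_idx)→5400, (B,hash)→7320, (A,nl_idx)→7600 …(+2); best=1520 via (A,hash)
  {ACD}: card=96; try (C,hash)→1020, (C,merge)→1180, (D,hash)→1800, (A,hash)→1800, (C,nl)→2880, (A,nl_idx)→3576 …(+4); best=1020 via (C,hash)
  {BCD}: card=800; try (D,hash)→2720, (C,hash)→4000, (B,nl_idx)→5720, (B,hash)→8280, (B,merge)→9400, (D,merge)→10420 …(+4); best=2720 via (D,hash)
  {ABD}: card=400; try (B,nl_idx)→1420, (A,hash)→4240, (B,merge)→4900, (D,hash)→7040, (B,hash)→7740, (A,nl_idx)→13920 …(+5); best=1420 via (B,nl_idx)
  {ABC}: card=1920; try (A,hash)→2720, (C,hash)→6800, (B,nl_idx)→6840, (A,nl_idx)→7920, (B,hash)→8280, (B,merge)→9400 …(+5); best=2720 via (A,hash)
  {ABCD}: card=32; try (B,nl_idx)→1916, (C,hash)→2300, (A,hash)→4240, (D,hash)→5360, (C,merge)→5700, (B,merge)→5788 …(+8); best=1916 via (B,nl_idx)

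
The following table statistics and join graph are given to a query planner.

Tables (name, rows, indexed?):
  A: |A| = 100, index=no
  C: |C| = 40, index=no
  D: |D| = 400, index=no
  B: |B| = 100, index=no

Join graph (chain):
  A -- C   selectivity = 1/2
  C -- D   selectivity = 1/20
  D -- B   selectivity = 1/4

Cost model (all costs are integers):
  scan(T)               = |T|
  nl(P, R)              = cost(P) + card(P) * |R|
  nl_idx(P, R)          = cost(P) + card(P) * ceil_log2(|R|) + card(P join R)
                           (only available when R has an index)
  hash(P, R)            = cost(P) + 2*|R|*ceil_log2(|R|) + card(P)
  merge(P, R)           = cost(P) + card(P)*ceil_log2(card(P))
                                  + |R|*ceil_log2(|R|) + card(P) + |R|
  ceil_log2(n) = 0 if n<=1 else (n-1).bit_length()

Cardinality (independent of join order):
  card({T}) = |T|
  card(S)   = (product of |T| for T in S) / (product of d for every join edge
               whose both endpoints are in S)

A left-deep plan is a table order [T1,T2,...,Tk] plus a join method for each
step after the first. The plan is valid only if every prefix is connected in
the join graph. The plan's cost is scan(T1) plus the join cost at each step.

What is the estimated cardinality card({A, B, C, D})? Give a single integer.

1000000

Tables in S: A(100), B(100), C(40), D(400)
Edges inside S: A-C(d=2), C-D(d=20), D-B(d=4)
numerator = 100 * 100 * 40 * 400 = 160000000
denominator = 2 * 20 * 4 = 160
card(S) = 160000000 / 160 = 1000000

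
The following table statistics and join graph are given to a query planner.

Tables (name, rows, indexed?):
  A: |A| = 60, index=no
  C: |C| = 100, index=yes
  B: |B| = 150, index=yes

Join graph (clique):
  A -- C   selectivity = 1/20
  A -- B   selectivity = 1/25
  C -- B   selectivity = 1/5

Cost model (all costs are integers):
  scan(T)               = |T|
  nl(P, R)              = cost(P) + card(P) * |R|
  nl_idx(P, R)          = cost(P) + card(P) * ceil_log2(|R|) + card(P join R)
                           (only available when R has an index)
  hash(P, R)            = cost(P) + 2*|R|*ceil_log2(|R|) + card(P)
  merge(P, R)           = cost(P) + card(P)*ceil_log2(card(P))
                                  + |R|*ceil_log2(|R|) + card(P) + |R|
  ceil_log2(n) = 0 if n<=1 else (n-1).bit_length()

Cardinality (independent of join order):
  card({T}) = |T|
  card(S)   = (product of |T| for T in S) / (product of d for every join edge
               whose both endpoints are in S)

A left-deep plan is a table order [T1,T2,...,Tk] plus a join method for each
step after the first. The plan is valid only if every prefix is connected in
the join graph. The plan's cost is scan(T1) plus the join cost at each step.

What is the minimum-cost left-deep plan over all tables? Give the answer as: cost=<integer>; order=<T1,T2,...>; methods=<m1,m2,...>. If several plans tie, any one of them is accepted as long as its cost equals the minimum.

cost=2660; order=A,B,C; methods=nl_idx,hash

Selinger DP (subsets sized 1..n):
  {A}: scan cost=60, card=60
  {C}: scan cost=100, card=100
  {B}: scan cost=150, card=150
  {AC}: card=300; try (C,nl_idx)→780, (A,hash)→920, (C,merge)→1280, (A,merge)→1320, (C,hash)→1520, (C,nl)→6060 …(+1); best=780 via (C,nl_idx)
  {AB}: card=360; try (B,nl_idx)→900, (A,hash)→1020, (B,merge)→1830, (A,merge)→1920, (B,hash)→2520, (B,nl)→9060 …(+1); best=900 via (B,nl_idx)
  {BC}: card=3000; try (C,hash)→1700, (B,merge)→2250, (C,merge)→2300, (B,hash)→2600, (B,nl_idx)→3900, (C,nl_idx)→4200 …(+2); best=1700 via (C,hash)
  {ABC}: card=360; try (C,hash)→2660, (B,hash)→3480, (B,nl_idx)→3540, (C,nl_idx)→3780, (B,merge)→5130, (C,merge)→5300 …(+5); best=2660 via (C,hash)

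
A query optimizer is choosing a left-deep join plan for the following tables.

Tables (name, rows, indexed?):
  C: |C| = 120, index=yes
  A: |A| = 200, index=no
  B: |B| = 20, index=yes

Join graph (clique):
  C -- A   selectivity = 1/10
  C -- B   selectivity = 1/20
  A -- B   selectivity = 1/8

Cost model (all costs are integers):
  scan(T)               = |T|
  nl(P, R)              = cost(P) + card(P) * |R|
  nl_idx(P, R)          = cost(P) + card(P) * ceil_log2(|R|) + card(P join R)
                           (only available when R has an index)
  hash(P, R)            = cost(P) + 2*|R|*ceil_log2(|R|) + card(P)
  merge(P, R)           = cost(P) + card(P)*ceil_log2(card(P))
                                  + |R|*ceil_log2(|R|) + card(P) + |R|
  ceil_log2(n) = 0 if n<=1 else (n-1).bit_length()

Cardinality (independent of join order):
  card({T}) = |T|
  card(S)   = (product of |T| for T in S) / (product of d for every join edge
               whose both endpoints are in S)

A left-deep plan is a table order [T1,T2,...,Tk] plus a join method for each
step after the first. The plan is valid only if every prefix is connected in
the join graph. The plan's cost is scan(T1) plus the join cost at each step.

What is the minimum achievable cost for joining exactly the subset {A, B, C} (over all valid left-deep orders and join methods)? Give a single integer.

Selinger DP over subsets of {A,B,C}:
  {C}: scan cost=120, card=120
  {A}: scan cost=200, card=200
  {B}: scan cost=20, card=20
  {AC}: card=2400; try (C,hash)→2080, (A,merge)→2880, (C,merge)→2960, (A,hash)→3440, (C,nl_idx)→4000, (A,nl)→24120 …(+1); best=2080 via (C,hash)
  {BC}: card=120; try (C,nl_idx)→280, (B,hash)→440, (B,nl_idx)→840, (C,merge)→1100, (B,merge)→1200, (C,hash)→1720 …(+2); best=280 via (C,nl_idx)
  {AB}: card=500; try (B,hash)→600, (B,nl_idx)→1700, (A,merge)→1940, (B,merge)→2120, (A,hash)→3240, (A,nl)→4020 …(+1); best=600 via (B,hash)
  {ABC}: card=300; try (C,hash)→2780, (A,merge)→3040, (A,hash)→3600, (C,nl_idx)→4400, (B,hash)→4680, (C,merge)→6560 …(+5); best=2780 via (C,hash)

2780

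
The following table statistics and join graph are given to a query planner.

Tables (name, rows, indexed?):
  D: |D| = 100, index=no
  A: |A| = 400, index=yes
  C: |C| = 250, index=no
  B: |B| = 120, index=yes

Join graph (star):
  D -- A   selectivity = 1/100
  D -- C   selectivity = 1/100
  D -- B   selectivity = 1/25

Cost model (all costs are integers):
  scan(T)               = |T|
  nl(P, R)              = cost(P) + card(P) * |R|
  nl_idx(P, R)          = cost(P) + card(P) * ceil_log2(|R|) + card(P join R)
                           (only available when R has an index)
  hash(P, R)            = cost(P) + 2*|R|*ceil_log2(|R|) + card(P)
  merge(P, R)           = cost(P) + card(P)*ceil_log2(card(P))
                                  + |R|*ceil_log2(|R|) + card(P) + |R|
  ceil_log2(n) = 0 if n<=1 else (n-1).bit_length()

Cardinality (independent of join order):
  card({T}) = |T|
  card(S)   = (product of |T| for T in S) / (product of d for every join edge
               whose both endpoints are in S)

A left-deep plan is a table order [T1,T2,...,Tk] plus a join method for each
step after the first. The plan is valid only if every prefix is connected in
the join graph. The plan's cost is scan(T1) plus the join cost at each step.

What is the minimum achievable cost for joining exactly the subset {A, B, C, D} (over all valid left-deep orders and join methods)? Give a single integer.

Selinger DP over subsets of {A,B,C,D}:
  {D}: scan cost=100, card=100
  {A}: scan cost=400, card=400
  {C}: scan cost=250, card=250
  {B}: scan cost=120, card=120
  {AD}: card=400; try (A,nl_idx)→1400, (D,hash)→2200, (A,merge)→4900, (D,merge)→5200, (A,hash)→7400, (A,nl)→40100 …(+1); best=1400 via (A,nl_idx)
  {CD}: card=250; try (D,hash)→1900, (C,merge)→3150, (D,merge)→3300, (C,hash)→4200, (C,nl)→25100, (D,nl)→25250; best=1900 via (D,hash)
  {BD}: card=480; try (B,nl_idx)→1280, (D,hash)→1640, (B,merge)→1860, (D,merge)→1880, (B,hash)→1880, (B,nl)→12100 …(+1); best=1280 via (B,nl_idx)
  {ACD}: card=1000; try (A,nl_idx)→5150, (C,hash)→5800, (C,merge)→7650, (A,merge)→8150, (A,hash)→9350, (C,nl)→101400 …(+1); best=5150 via (A,nl_idx)
  {ABD}: card=1920; try (B,hash)→3480, (B,nl_idx)→6120, (B,merge)→6360, (A,nl_idx)→7520, (A,hash)→8960, (A,merge)→10080 …(+2); best=3480 via (B,hash)
  {BCD}: card=1200; try (B,hash)→3830, (B,nl_idx)→4850, (B,merge)→5110, (C,hash)→5760, (C,merge)→8330, (B,nl)→31900 …(+1); best=3830 via (B,hash)
  {ABCD}: card=4800; try (B,hash)→7830, (C,hash)→9400, (A,hash)→12230, (B,nl_idx)→16950, (B,merge)→17110, (A,nl_idx)→19430 …(+5); best=7830 via (B,hash)

7830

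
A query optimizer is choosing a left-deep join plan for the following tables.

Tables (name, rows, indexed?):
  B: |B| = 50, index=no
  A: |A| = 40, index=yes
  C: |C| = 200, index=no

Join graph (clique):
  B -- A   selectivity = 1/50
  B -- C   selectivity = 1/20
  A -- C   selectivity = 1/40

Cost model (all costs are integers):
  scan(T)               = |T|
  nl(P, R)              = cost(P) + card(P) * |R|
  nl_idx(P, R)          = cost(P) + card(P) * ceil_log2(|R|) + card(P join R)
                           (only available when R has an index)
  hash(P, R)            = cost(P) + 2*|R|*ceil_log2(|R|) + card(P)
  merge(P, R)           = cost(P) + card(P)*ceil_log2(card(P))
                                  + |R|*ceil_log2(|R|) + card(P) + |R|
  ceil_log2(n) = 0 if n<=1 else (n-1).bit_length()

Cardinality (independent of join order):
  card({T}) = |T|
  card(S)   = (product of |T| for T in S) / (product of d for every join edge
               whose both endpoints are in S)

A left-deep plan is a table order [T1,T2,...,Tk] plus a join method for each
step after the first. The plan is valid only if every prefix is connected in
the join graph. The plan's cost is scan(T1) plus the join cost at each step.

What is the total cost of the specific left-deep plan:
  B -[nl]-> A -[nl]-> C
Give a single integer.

10050

step 1: scan B: cost=50, card=50
step 2: join A via nl
    card(P join A) = 50*40/(50) = 40
    cost = 50 + 50*40 = 2050
step 3: join C via nl
    card(P join C) = 40*200/(20*40) = 10
    cost = 2050 + 40*200 = 10050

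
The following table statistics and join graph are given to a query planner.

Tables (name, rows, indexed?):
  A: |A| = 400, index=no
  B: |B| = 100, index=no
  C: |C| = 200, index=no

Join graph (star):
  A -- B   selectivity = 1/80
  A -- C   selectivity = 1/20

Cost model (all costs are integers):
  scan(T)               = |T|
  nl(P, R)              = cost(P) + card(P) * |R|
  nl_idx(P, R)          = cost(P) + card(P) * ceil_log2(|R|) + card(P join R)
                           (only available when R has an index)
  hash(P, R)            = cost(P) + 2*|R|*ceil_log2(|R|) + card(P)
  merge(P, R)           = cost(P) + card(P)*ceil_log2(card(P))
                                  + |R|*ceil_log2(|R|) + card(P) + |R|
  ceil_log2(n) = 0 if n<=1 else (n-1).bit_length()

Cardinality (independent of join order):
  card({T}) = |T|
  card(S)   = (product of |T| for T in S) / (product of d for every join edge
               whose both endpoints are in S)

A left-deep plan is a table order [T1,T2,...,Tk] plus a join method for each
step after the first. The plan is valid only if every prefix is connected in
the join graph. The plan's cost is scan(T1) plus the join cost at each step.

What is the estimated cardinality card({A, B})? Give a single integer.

500

Tables in S: A(400), B(100)
Edges inside S: A-B(d=80)
numerator = 400 * 100 = 40000
denominator = 80 = 80
card(S) = 40000 / 80 = 500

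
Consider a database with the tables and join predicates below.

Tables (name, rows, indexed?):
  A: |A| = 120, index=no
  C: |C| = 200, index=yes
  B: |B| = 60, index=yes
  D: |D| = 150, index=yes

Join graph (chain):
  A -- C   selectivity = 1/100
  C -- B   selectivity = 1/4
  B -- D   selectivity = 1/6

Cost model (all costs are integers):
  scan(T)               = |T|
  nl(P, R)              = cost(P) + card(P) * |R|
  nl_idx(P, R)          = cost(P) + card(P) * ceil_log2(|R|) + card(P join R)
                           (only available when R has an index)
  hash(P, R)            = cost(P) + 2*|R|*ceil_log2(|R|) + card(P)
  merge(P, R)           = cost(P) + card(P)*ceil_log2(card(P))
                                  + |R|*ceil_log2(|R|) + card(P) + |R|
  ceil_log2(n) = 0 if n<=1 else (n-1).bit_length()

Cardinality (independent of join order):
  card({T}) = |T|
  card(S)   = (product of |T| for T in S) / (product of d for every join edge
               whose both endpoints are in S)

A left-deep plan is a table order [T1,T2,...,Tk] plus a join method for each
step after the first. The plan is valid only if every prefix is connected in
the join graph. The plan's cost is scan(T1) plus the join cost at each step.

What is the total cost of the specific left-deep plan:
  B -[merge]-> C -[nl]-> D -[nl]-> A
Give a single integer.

9452280

step 1: scan B: cost=60, card=60
step 2: join C via merge
    card(P join C) = 60*200/(4) = 3000
    cost = 60 + 60*6 + 200*8 + 60 + 200 = 2280
step 3: join D via nl
    card(P join D) = 3000*150/(6) = 75000
    cost = 2280 + 3000*150 = 452280
step 4: join A via nl
    card(P join A) = 75000*120/(100) = 90000
    cost = 452280 + 75000*120 = 9452280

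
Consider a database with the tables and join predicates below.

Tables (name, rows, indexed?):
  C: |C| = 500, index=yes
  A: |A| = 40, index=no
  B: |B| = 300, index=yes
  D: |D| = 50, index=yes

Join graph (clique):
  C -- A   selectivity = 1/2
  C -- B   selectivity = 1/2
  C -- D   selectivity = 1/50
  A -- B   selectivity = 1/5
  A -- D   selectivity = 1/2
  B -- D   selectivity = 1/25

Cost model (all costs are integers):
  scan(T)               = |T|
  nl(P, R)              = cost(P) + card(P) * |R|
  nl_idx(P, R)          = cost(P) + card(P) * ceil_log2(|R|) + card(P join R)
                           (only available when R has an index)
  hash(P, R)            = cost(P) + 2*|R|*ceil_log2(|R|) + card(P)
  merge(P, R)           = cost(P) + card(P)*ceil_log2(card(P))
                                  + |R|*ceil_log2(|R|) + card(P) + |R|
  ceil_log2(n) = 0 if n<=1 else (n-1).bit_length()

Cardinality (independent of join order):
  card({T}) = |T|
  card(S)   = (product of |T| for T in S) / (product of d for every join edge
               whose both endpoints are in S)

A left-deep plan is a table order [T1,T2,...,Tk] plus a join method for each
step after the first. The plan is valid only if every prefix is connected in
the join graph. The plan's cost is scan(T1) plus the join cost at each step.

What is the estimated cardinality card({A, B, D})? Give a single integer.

Tables in S: A(40), B(300), D(50)
Edges inside S: A-B(d=5), A-D(d=2), B-D(d=25)
numerator = 40 * 300 * 50 = 600000
denominator = 5 * 2 * 25 = 250
card(S) = 600000 / 250 = 2400

2400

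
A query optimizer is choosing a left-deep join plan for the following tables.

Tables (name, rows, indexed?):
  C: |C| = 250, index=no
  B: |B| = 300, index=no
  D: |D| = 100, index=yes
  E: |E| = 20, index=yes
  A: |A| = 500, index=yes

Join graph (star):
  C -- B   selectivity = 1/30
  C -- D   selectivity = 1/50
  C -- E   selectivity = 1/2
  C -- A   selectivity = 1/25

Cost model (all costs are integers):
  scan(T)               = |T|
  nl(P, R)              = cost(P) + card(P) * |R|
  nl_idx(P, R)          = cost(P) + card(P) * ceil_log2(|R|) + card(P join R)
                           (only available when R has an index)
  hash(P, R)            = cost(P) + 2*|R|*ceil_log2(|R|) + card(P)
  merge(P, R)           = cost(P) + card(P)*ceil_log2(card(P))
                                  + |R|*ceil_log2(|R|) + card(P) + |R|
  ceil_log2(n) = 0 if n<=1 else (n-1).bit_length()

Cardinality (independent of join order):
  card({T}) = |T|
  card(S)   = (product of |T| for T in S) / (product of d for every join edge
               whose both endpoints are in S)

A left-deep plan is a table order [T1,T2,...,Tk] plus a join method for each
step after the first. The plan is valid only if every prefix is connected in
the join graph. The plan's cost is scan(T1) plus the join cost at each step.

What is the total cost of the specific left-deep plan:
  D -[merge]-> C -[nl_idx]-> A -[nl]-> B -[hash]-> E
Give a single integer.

step 1: scan D: cost=100, card=100
step 2: join C via merge
    card(P join C) = 100*250/(50) = 500
    cost = 100 + 100*7 + 250*8 + 100 + 250 = 3150
step 3: join A via nl_idx
    card(P join A) = 500*500/(25) = 10000
    cost = 3150 + 500*9 + 10000 = 17650
step 4: join B via nl
    card(P join B) = 10000*300/(30) = 100000
    cost = 17650 + 10000*300 = 3017650
step 5: join E via hash
    card(P join E) = 100000*20/(2) = 1000000
    cost = 3017650 + 2*20*5 + 100000 = 3117850

3117850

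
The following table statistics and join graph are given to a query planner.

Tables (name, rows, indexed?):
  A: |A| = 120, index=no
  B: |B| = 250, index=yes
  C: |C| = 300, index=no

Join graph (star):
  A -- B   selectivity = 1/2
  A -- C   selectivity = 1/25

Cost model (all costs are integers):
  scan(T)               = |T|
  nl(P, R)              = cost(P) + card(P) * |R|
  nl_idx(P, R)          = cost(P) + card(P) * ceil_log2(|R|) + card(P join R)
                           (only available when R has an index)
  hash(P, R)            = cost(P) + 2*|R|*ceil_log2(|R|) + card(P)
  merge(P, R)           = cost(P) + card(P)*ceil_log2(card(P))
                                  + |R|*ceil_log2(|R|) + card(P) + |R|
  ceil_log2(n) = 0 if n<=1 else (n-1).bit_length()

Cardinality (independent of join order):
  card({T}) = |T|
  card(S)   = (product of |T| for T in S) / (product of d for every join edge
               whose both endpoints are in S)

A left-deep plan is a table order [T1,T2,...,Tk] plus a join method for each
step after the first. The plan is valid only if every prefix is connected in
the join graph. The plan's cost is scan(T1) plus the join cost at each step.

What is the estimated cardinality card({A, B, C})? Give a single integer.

Tables in S: A(120), B(250), C(300)
Edges inside S: A-B(d=2), A-C(d=25)
numerator = 120 * 250 * 300 = 9000000
denominator = 2 * 25 = 50
card(S) = 9000000 / 50 = 180000

180000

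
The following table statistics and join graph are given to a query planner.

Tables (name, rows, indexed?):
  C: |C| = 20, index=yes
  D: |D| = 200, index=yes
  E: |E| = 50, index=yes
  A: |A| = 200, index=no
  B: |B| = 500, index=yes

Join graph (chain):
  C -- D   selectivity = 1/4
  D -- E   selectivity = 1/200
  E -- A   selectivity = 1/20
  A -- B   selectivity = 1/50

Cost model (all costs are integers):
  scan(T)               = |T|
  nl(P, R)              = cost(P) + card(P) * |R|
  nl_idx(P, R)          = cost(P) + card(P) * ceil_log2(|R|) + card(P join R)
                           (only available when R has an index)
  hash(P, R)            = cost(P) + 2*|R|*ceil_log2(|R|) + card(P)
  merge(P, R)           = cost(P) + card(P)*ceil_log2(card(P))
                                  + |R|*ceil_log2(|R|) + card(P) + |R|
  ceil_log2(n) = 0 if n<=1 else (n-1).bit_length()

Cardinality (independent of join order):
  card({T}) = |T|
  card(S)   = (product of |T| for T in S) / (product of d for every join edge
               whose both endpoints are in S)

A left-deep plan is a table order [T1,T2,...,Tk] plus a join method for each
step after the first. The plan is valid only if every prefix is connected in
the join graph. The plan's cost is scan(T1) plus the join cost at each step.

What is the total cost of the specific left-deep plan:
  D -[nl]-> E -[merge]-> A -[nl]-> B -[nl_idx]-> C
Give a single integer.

312350

step 1: scan D: cost=200, card=200
step 2: join E via nl
    card(P join E) = 200*50/(200) = 50
    cost = 200 + 200*50 = 10200
step 3: join A via merge
    card(P join A) = 50*200/(20) = 500
    cost = 10200 + 50*6 + 200*8 + 50 + 200 = 12350
step 4: join B via nl
    card(P join B) = 500*500/(50) = 5000
    cost = 12350 + 500*500 = 262350
step 5: join C via nl_idx
    card(P join C) = 5000*20/(4) = 25000
    cost = 262350 + 5000*5 + 25000 = 312350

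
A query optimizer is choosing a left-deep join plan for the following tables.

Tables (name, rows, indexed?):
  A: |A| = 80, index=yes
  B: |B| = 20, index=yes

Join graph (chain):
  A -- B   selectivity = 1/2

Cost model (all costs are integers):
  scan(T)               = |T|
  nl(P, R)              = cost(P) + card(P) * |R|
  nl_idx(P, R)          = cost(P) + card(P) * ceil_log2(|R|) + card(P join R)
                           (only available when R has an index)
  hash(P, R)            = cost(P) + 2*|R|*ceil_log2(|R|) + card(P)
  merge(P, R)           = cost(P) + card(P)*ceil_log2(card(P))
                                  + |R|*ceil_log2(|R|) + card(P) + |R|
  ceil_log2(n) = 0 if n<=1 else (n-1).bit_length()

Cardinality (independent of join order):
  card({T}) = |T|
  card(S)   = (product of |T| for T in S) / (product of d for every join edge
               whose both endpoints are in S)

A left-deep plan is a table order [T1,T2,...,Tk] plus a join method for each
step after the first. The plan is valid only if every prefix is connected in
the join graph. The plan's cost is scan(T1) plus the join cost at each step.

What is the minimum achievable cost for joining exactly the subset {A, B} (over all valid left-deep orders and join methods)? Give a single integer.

Selinger DP over subsets of {A,B}:
  {A}: scan cost=80, card=80
  {B}: scan cost=20, card=20
  {AB}: card=800; try (B,hash)→360, (A,merge)→780, (B,merge)→840, (A,nl_idx)→960, (A,hash)→1160, (B,nl_idx)→1280 …(+2); best=360 via (B,hash)

360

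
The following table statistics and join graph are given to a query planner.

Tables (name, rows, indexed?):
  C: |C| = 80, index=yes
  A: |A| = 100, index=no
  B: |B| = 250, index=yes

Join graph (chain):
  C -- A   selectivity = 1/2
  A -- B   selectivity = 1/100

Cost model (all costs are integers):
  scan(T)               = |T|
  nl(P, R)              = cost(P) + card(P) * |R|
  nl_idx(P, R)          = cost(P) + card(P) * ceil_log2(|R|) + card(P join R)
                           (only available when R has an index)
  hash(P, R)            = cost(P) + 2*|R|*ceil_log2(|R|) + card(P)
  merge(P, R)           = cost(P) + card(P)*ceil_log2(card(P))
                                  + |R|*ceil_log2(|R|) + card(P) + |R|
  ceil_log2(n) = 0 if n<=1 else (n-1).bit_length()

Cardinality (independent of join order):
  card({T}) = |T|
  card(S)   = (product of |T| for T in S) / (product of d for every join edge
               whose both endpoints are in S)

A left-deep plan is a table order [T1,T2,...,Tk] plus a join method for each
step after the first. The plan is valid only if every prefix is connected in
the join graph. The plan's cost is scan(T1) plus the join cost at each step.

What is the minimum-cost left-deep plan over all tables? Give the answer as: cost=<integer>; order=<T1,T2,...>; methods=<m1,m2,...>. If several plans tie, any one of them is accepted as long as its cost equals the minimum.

Selinger DP (subsets sized 1..n):
  {C}: scan cost=80, card=80
  {A}: scan cost=100, card=100
  {B}: scan cost=250, card=250
  {AC}: card=4000; try (C,hash)→1320, (A,merge)→1520, (C,merge)→1540, (A,hash)→1560, (C,nl_idx)→4800, (A,nl)→8080 …(+1); best=1320 via (C,hash)
  {AB}: card=250; try (B,nl_idx)→1150, (A,hash)→1900, (B,merge)→3150, (A,merge)→3300, (B,hash)→4200, (B,nl)→25100 …(+1); best=1150 via (B,nl_idx)
  {ABC}: card=10000; try (C,hash)→2520, (C,merge)→4040, (B,hash)→9320, (C,nl_idx)→12900, (C,nl)→21150, (B,nl_idx)→43320 …(+2); best=2520 via (C,hash)

cost=2520; order=A,B,C; methods=nl_idx,hash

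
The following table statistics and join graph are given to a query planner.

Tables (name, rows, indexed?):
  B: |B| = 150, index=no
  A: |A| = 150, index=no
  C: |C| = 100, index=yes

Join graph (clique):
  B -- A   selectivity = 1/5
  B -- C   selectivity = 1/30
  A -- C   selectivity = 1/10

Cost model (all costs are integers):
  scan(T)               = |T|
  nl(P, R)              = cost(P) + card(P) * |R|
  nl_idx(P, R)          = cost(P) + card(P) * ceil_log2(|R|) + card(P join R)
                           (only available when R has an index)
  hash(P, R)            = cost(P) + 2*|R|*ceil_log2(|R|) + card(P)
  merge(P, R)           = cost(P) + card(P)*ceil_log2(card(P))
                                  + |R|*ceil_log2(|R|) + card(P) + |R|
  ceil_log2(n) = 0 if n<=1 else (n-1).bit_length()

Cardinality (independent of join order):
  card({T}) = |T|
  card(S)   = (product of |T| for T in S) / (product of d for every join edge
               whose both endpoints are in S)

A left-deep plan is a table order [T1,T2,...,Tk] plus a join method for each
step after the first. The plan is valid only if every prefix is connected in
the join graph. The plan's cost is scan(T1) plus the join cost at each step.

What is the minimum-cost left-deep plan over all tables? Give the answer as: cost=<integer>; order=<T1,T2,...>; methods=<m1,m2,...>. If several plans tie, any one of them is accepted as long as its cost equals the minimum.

cost=4600; order=B,C,A; methods=hash,hash

Selinger DP (subsets sized 1..n):
  {B}: scan cost=150, card=150
  {A}: scan cost=150, card=150
  {C}: scan cost=100, card=100
  {AB}: card=4500; try (B,hash)→2700, (A,hash)→2700, (B,merge)→2850, (A,merge)→2850, (B,nl)→22650, (A,nl)→22650; best=2700 via (B,hash)
  {BC}: card=500; try (C,hash)→1700, (C,nl_idx)→1700, (B,merge)→2250, (C,merge)→2300, (B,hash)→2600, (B,nl)→15100 …(+1); best=1700 via (C,hash)
  {AC}: card=1500; try (C,hash)→1700, (A,merge)→2250, (C,merge)→2300, (A,hash)→2600, (C,nl_idx)→2700, (A,nl)→15100 …(+1); best=1700 via (C,hash)
  {ABC}: card=1500; try (A,hash)→4600, (B,hash)→5600, (A,merge)→8050, (C,hash)→8600, (B,merge)→21050, (C,nl_idx)→35700 …(+4); best=4600 via (A,hash)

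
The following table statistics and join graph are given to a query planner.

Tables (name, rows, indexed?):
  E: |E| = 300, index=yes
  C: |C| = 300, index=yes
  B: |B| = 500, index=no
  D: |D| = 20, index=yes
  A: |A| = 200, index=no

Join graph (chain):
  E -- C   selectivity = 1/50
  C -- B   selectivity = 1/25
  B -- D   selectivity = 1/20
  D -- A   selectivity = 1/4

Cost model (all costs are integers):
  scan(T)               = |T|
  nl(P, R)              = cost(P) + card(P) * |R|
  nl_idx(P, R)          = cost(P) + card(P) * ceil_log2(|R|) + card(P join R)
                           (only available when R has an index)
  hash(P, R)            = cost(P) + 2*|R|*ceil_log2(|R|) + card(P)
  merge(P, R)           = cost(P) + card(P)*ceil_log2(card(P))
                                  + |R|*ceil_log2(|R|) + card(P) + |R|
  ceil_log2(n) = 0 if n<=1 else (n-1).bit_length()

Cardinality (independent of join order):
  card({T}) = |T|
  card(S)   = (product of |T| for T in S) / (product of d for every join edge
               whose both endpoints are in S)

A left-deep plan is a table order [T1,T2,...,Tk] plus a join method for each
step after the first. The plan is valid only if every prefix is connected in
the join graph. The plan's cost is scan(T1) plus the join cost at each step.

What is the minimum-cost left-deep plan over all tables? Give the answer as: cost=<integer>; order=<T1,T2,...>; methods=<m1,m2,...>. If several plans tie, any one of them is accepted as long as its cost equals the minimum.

Selinger DP (subsets sized 1..n):
  {E}: scan cost=300, card=300
  {C}: scan cost=300, card=300
  {B}: scan cost=500, card=500
  {D}: scan cost=20, card=20
  {A}: scan cost=200, card=200
  {CE}: card=1800; try (E,nl_idx)→4800, (C,nl_idx)→4800, (E,hash)→6000, (C,hash)→6000, (E,merge)→6300, (C,merge)→6300 …(+2); best=4800 via (E,nl_idx)
  {BC}: card=6000; try (C,hash)→6400, (B,merge)→8300, (C,merge)→8500, (B,hash)→9600, (C,nl_idx)→11000, (B,nl)→150300 …(+1); best=6400 via (C,hash)
  {BD}: card=500; try (D,hash)→1200, (D,nl_idx)→3500, (B,merge)→5140, (D,merge)→5620, (B,hash)→9040, (B,nl)→10020 …(+1); best=1200 via (D,hash)
  {AD}: card=1000; try (D,hash)→600, (A,merge)→1940, (D,merge)→2120, (D,nl_idx)→2200, (A,hash)→3240, (A,nl)→4020 …(+1); best=600 via (D,hash)
  {BCE}: card=36000; try (B,hash)→15600, (E,hash)→17800, (B,merge)→31400, (E,merge)→93400, (E,nl_idx)→96400, (B,nl)→904800 …(+1); best=15600 via (B,hash)
  {BCD}: card=6000; try (C,hash)→7100, (C,merge)→9200, (C,nl_idx)→11700, (D,hash)→12600, (D,nl_idx)→42400, (D,merge)→90520 …(+2); best=7100 via (C,hash)
  {ABD}: card=25000; try (A,hash)→4900, (A,merge)→8000, (B,hash)→10600, (B,merge)→16600, (A,nl)→101200, (B,nl)→500600; best=4900 via (A,hash)
  {BCDE}: card=36000; try (E,hash)→18500, (D,hash)→51800, (E,merge)→94100, (E,nl_idx)→97100, (D,nl_idx)→231600, (D,merge)→627720 …(+2); best=18500 via (E,hash)
  {ABCD}: card=300000; try (A,hash)→16300, (C,hash)→35300, (A,merge)→92900, (C,merge)→407900, (C,nl_idx)→529900, (A,nl)→1207100 …(+1); best=16300 via (A,hash)
  {ABCDE}: card=1800000; try (A,hash)→57700, (E,hash)→321700, (A,merge)→632300, (E,nl_idx)→4516300, (E,merge)→6019300, (A,nl)→7218500 …(+1); best=57700 via (A,hash)

cost=57700; order=B,D,C,E,A; methods=hash,hash,hash,hash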